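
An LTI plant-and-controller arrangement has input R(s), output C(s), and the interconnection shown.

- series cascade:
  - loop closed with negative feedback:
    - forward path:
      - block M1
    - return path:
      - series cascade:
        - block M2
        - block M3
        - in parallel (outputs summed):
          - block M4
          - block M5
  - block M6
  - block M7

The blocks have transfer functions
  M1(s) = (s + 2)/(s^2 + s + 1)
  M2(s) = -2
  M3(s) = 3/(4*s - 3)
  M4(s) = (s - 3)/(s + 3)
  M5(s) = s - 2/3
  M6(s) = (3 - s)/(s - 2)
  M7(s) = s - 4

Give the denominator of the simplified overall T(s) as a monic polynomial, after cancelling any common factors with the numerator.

Step 1. reduce the parallel group M4, M5, giving (3*s^2 + 10*s - 15)/(3*s + 9)
Step 2. reduce the series chain M2, M3, (M4+M5), giving (-6*s^2 - 20*s + 30)/(4*s^2 + 9*s - 9)
Step 3. feedback reduction of M1, (M2*M3*(M4+M5)), giving (4*s^3 + 17*s^2 + 9*s - 18)/(4*s^4 + 7*s^3 - 28*s^2 - 10*s + 51)
Step 4. cascade [M1/(1+M1*(M2*M3*(M4+M5)))], M6, M7, giving (-4*s^5 + 11*s^4 + 62*s^3 - 123*s^2 - 234*s + 216)/(4*s^5 - s^4 - 42*s^3 + 46*s^2 + 71*s - 102)
That last expression is T(s), already simplified. Scaling its denominator by 1/4 (the reciprocal of the leading coefficient) yields the monic denominator.

Final answer: s^5 - s^4/4 - 21*s^3/2 + 23*s^2/2 + 71*s/4 - 51/2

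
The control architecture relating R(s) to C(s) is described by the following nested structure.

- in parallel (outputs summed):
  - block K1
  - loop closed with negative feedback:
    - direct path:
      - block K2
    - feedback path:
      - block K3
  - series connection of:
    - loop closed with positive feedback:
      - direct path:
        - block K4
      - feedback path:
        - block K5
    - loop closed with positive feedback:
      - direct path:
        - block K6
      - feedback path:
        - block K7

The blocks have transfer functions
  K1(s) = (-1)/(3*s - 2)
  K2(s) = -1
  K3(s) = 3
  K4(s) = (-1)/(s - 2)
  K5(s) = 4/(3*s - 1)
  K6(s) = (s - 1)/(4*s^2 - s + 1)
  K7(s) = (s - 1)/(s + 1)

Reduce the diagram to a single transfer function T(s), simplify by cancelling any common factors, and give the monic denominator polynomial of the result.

Step 1 - close the feedback loop around K2, K3 -> 1/2
Step 2 - apply the feedback formula to K4, K5 -> (1 - 3*s)/(3*s^2 - 7*s + 6)
Step 3 - collapse the loop (K6 forward, K7 return) -> (s^2 - 1)/(4*s^3 + 2*s^2 + 2*s)
Step 4 - combine [K4/(1-K4*K5)], [K6/(1-K6*K7)] in series -> (-3*s^3 + s^2 + 3*s - 1)/(12*s^5 - 22*s^4 + 16*s^3 - 2*s^2 + 12*s)
Step 5 - sum the parallel branches K1, [K2/(1+K2*K3)], ([K4/(1-K4*K5)]*[K6/(1-K6*K7)]) -> (18*s^6 - 57*s^5 + 59*s^4 - 26*s^3 + 29*s^2 - 33*s + 2)/(36*s^6 - 90*s^5 + 92*s^4 - 38*s^3 + 40*s^2 - 24*s)
That last expression is T(s), already simplified. Scaling its denominator by 1/36 (the reciprocal of the leading coefficient) yields the monic denominator.

Final answer: s^6 - 5*s^5/2 + 23*s^4/9 - 19*s^3/18 + 10*s^2/9 - 2*s/3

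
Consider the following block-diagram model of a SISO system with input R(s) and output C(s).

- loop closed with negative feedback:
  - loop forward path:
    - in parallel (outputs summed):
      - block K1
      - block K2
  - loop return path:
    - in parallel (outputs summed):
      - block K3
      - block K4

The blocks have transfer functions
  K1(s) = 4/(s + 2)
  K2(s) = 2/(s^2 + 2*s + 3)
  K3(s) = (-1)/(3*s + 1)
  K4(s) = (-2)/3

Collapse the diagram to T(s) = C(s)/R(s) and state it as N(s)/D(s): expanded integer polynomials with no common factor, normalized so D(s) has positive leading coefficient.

First reduce the diagram to T(s).

Step 1. sum the parallel branches K1, K2 -> (4*s^2 + 10*s + 16)/(s^3 + 4*s^2 + 7*s + 6)
Step 2. reduce the parallel group K3, K4 -> (-6*s - 5)/(9*s + 3)
Step 3. close the feedback loop around (K1+K2), (K3+K4), giving the overall T(s)

Answer: (36*s^3 + 102*s^2 + 174*s + 48)/(9*s^4 + 15*s^3 - 5*s^2 - 71*s - 62)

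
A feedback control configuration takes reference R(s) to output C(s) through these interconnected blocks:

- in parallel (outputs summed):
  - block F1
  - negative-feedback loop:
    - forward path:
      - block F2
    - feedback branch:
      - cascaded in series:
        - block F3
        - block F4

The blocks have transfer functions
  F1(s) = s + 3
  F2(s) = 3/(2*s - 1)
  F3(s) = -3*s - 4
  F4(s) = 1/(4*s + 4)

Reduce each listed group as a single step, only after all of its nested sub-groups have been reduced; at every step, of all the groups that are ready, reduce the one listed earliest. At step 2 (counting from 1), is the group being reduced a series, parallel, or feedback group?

The answer is feedback.

Reasoning:
Step 1. cascade F3, F4
Step 2. collapse the loop (F2 forward, (F3*F4) return)
Step 3. parallel reduction of F1, [F2/(1+F2*(F3*F4))]
At step 2 the group reduced is feedback.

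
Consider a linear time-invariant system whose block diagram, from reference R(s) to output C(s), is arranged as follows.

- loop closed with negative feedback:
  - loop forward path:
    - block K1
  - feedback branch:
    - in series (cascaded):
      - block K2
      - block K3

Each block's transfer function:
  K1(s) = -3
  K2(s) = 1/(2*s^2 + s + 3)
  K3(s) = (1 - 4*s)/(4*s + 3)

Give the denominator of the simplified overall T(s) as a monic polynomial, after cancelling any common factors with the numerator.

Step 1: multiply K2, K3 (series), giving (1 - 4*s)/(8*s^3 + 10*s^2 + 15*s + 9)
Step 2: collapse the loop (K1 forward, (K2*K3) return), giving (-24*s^3 - 30*s^2 - 45*s - 27)/(8*s^3 + 10*s^2 + 27*s + 6)
T(s) is the step-2 result (common factors already cancelled). Leading coefficient of the denominator: 8. Divide through by 8 for the monic polynomial.

Hence the answer: s^3 + 5*s^2/4 + 27*s/8 + 3/4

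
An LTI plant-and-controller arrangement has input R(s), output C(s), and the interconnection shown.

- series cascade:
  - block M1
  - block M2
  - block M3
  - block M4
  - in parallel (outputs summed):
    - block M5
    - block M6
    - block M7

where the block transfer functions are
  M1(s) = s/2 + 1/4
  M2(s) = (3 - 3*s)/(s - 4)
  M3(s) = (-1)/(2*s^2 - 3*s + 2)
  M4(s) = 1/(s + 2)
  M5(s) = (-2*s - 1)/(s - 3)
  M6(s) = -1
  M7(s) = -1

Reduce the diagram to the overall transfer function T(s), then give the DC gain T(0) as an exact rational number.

1. parallel reduction of M5, M6, M7 = (5 - 4*s)/(s - 3)
2. combine M1, M2, M3, M4, (M5+M6+M7) in series = (-24*s^3 + 42*s^2 - 3*s - 15)/(8*s^5 - 52*s^4 + 52*s^3 + 176*s^2 - 304*s + 192)
DC gain: substitute s = 0 into T(s) from step 2: T(0) = -15/192 = -5/64.

Final answer: -5/64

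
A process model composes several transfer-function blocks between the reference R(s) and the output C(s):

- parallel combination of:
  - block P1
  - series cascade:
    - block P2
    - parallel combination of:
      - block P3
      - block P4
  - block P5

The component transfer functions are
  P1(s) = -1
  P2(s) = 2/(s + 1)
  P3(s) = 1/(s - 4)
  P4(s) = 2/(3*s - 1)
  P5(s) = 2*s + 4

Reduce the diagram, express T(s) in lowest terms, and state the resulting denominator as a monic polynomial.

[1] sum the parallel branches P3, P4 = (5*s - 9)/(3*s^2 - 13*s + 4)
[2] multiply P2, (P3+P4) (series) = (10*s - 18)/(3*s^3 - 10*s^2 - 9*s + 4)
[3] combine P1, (P2*(P3+P4)), P5 in parallel = (6*s^4 - 11*s^3 - 48*s^2 - 9*s - 6)/(3*s^3 - 10*s^2 - 9*s + 4)
No further cancellation is possible in the step-3 result, so that is T(s). Its denominator becomes monic after dividing by the leading coefficient 3.

Answer: s^3 - 10*s^2/3 - 3*s + 4/3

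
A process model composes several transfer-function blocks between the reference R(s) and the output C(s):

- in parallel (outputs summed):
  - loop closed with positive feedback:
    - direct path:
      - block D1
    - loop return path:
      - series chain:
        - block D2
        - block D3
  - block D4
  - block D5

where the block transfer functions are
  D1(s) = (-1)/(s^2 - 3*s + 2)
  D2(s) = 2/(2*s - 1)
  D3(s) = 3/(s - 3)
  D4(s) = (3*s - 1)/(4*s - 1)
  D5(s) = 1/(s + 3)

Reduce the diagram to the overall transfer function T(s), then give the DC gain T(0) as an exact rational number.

1. multiply D2, D3 (series): 6/(2*s^2 - 7*s + 3)
2. feedback reduction of D1, (D2*D3): (-2*s^2 + 7*s - 3)/(2*s^4 - 13*s^3 + 28*s^2 - 23*s + 12)
3. combine [D1/(1-D1*(D2*D3))], D4, D5 in parallel: (6*s^6 - 15*s^5 - 88*s^4 + 325*s^3 - 281*s^2 + 182*s - 39)/(8*s^6 - 30*s^5 - 37*s^4 + 255*s^3 - 289*s^2 + 201*s - 36)
Evaluating the step-3 result (the overall T(s)) at s = 0 gives T(0) = -39/(-36) = 13/12.

Final answer: 13/12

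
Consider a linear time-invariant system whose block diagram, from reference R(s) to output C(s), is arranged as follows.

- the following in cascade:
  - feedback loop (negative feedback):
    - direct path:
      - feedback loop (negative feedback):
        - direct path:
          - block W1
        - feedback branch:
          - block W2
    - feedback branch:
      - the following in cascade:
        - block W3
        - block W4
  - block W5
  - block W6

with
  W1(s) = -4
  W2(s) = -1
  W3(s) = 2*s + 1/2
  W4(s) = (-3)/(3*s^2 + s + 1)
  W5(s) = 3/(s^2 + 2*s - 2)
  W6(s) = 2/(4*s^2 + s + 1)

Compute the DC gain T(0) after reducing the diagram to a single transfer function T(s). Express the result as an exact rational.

Step 1 - close the feedback loop around W1, W2 = (-4)/5
Step 2 - combine W3, W4 in series = (-12*s - 3)/(6*s^2 + 2*s + 2)
Step 3 - reduce the feedback loop with forward [W1/(1+W1*W2)] and return (W3*W4) = (-12*s^2 - 4*s - 4)/(15*s^2 + 29*s + 11)
Step 4 - cascade [[W1/(1+W1*W2)]/(1+[W1/(1+W1*W2)]*(W3*W4))], W5, W6 = (-72*s^2 - 24*s - 24)/(60*s^6 + 251*s^5 + 230*s^4 - 46*s^3 - 85*s^2 - 58*s - 22)
The step-4 result is T(s). Setting s = 0: T(0) = -24/(-22) = 12/11.

Therefore the answer is 12/11.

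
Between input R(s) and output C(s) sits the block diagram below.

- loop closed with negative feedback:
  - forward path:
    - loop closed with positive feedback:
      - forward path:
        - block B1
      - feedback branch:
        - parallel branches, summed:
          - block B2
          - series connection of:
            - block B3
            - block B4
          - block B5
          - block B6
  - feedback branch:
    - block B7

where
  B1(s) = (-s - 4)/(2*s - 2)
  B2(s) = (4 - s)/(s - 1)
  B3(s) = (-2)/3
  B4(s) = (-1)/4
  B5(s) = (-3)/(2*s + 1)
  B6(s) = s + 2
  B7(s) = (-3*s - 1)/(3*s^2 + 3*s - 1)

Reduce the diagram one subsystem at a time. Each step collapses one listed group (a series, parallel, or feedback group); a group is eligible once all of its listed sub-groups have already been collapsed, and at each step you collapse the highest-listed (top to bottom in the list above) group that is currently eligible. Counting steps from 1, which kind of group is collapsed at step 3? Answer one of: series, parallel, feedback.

Reducing step by step:

Step 1: multiply B3, B4 (series)
Step 2: add B2, (B3*B4), B5, B6 (parallel)
Step 3: close the feedback loop around B1, (B2+(B3*B4)+B5+B6)
Step 4: close the feedback loop around [B1/(1-B1*(B2+(B3*B4)+B5+B6))], B7
The group at step 3 is a feedback group.

Answer: feedback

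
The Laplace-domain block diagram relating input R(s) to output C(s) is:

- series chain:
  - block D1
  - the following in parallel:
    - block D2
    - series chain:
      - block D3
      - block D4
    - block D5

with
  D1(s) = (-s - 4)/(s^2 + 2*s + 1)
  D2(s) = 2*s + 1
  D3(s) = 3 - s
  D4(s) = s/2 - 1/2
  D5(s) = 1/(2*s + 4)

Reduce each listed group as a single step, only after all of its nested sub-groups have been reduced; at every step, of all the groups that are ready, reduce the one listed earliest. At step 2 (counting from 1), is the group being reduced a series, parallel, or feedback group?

[1] reduce the series chain D3, D4
[2] sum the parallel branches D2, (D3*D4), D5
[3] multiply D1, (D2+(D3*D4)+D5) (series)
So the answer for step 2 is parallel.

Hence the answer: parallel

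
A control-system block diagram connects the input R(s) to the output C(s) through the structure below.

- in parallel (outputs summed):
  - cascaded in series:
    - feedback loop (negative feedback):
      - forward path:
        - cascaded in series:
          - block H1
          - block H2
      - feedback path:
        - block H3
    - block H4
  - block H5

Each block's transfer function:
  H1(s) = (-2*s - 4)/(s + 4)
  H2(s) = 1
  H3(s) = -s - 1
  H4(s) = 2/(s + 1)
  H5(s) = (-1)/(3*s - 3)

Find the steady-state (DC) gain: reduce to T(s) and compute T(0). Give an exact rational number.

Reducing step by step:

1. multiply H1, H2 (series): (-2*s - 4)/(s + 4)
2. collapse the loop ((H1*H2) forward, H3 return): (-2*s - 4)/(2*s^2 + 7*s + 8)
3. cascade [(H1*H2)/(1+(H1*H2)*H3)], H4: (-4*s - 8)/(2*s^3 + 9*s^2 + 15*s + 8)
4. reduce the parallel group ([(H1*H2)/(1+(H1*H2)*H3)]*H4), H5: (-2*s^3 - 21*s^2 - 27*s + 16)/(6*s^4 + 21*s^3 + 18*s^2 - 21*s - 24)
That last expression is T(s); at s = 0 only the constant terms survive, so T(0) = 16/(-24) = -2/3.

Answer: -2/3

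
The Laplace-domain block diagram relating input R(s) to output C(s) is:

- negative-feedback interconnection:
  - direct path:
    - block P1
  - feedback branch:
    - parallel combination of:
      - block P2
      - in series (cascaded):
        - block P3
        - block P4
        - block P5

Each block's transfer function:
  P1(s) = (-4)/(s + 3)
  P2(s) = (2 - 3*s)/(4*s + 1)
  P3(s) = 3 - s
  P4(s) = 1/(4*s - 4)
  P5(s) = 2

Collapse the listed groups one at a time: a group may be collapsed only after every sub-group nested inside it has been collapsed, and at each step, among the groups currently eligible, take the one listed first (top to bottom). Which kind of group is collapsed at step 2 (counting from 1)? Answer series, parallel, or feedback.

Step 1 - multiply P3, P4, P5 (series)
Step 2 - combine P2, (P3*P4*P5) in parallel
Step 3 - feedback reduction of P1, (P2+(P3*P4*P5))
So the answer for step 2 is parallel.

Answer: parallel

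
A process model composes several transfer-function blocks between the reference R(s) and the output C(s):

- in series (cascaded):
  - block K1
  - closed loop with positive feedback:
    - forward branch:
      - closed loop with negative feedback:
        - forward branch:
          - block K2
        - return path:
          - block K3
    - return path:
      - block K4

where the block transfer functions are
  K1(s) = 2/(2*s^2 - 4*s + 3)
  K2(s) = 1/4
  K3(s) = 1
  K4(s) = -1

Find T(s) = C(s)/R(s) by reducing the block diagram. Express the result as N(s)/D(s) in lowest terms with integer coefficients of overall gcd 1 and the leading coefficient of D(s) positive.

Answer: 1/(6*s^2 - 12*s + 9)

Working:
[1] feedback reduction of K2, K3 gives 1/5
[2] collapse the loop ([K2/(1+K2*K3)] forward, K4 return) gives 1/6
[3] series reduction of K1, [[K2/(1+K2*K3)]/(1-[K2/(1+K2*K3)]*K4)] - this is the overall T(s), already in the required normalized form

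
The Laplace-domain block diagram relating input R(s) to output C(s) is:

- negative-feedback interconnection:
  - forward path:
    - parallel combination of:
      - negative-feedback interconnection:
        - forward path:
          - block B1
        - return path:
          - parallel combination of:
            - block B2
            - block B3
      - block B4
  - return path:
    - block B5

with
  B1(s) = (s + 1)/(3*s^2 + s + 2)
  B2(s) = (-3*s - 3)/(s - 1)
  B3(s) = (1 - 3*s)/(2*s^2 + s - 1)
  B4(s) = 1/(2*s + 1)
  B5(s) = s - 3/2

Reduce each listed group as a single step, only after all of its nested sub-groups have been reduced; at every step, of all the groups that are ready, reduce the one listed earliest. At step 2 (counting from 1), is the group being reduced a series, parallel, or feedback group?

Step 1. reduce the parallel group B2, B3
Step 2. apply the feedback formula to B1, (B2+B3)
Step 3. combine [B1/(1+B1*(B2+B3))], B4 in parallel
Step 4. reduce the feedback loop with forward ([B1/(1+B1*(B2+B3))]+B4) and return B5
Step 2 collapses a feedback group.

Answer: feedback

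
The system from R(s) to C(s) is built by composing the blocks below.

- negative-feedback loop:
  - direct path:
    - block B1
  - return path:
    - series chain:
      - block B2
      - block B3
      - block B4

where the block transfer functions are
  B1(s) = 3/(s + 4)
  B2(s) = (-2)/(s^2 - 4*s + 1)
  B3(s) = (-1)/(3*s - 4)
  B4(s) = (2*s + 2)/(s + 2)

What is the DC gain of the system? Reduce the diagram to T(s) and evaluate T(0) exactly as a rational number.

Step 1: multiply B2, B3, B4 (series); result (4*s + 4)/(3*s^4 - 10*s^3 - 13*s^2 + 34*s - 8)
Step 2: close the feedback loop around B1, (B2*B3*B4); result (9*s^4 - 30*s^3 - 39*s^2 + 102*s - 24)/(3*s^5 + 2*s^4 - 53*s^3 - 18*s^2 + 140*s - 20)
The step-2 result is T(s). Setting s = 0: T(0) = -24/(-20) = 6/5.

Hence the answer: 6/5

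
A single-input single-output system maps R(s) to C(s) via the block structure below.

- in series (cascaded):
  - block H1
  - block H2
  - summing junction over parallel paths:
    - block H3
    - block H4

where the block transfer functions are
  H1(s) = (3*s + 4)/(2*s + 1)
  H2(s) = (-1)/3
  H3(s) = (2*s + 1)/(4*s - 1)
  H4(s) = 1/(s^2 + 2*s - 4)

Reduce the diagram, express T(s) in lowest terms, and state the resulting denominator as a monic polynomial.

The answer is s^4 + 9*s^3/4 - 29*s^2/8 - 5*s/4 + 1/2.

Reasoning:
1. reduce the parallel group H3, H4, giving (2*s^3 + 5*s^2 - 2*s - 5)/(4*s^3 + 7*s^2 - 18*s + 4)
2. cascade H1, H2, (H3+H4), giving (-6*s^4 - 23*s^3 - 14*s^2 + 23*s + 20)/(24*s^4 + 54*s^3 - 87*s^2 - 30*s + 12)
The result of step 2 is T(s) in lowest terms. Its denominator has leading coefficient 24; dividing the denominator through by 24 makes it monic.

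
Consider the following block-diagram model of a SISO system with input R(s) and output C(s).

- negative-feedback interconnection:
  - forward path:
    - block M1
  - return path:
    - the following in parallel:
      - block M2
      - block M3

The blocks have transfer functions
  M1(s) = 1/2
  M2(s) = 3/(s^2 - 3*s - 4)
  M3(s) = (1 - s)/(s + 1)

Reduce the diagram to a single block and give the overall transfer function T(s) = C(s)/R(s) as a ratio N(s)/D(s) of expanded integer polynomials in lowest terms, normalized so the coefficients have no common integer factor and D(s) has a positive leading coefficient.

Step 1. reduce the parallel group M2, M3; result (-s^2 + 5*s - 1)/(s^2 - 3*s - 4)
Step 2. close the feedback loop around M1, (M2+M3): this yields T(s), and no further normalization is needed

Hence the answer: (s^2 - 3*s - 4)/(s^2 - s - 9)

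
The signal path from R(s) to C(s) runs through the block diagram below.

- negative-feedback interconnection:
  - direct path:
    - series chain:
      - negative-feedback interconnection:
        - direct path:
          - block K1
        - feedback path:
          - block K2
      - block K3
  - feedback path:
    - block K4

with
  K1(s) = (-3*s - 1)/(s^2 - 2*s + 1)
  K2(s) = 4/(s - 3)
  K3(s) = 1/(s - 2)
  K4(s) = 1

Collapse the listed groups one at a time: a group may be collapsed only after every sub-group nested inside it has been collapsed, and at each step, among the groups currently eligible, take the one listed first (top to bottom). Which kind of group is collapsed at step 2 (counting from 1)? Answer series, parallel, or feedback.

The answer is series.

Reasoning:
Step 1. close the feedback loop around K1, K2
Step 2. reduce the series chain [K1/(1+K1*K2)], K3
Step 3. close the feedback loop around ([K1/(1+K1*K2)]*K3), K4
The group at step 2 is a series group.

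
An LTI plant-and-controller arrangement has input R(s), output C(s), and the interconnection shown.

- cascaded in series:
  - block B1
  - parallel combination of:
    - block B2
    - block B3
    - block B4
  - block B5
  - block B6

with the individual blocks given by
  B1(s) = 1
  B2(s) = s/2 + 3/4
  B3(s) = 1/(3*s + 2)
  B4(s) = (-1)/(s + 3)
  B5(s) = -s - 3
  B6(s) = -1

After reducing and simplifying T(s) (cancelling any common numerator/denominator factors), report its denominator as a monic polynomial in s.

Answer: s + 2/3

Working:
1. parallel reduction of B2, B3, B4; result (6*s^3 + 31*s^2 + 37*s + 22)/(12*s^2 + 44*s + 24)
2. series reduction of B1, (B2+B3+B4), B5, B6; result (6*s^3 + 31*s^2 + 37*s + 22)/(12*s + 8)
No further cancellation is possible in the step-2 result, so that is T(s). Its denominator becomes monic after dividing by the leading coefficient 12.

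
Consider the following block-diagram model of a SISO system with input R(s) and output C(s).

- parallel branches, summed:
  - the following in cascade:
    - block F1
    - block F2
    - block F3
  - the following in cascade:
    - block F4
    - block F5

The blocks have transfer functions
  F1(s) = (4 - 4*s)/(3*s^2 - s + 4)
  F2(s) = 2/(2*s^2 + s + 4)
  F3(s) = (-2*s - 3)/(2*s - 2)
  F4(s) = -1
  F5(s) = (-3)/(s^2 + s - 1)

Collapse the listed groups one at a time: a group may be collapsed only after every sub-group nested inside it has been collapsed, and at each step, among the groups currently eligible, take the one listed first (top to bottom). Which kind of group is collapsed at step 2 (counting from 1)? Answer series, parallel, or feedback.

1. multiply F1, F2, F3 (series)
2. cascade F4, F5
3. parallel reduction of (F1*F2*F3), (F4*F5)
Step 2 collapses a series group.

Hence the answer: series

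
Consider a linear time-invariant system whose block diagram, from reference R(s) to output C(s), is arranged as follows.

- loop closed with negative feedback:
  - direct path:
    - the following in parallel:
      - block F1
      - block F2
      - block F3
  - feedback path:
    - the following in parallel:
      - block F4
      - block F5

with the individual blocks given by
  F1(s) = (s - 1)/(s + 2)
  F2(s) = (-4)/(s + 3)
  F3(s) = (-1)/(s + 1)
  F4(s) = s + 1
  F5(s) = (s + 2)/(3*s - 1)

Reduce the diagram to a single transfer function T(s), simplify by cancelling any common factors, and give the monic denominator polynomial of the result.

Step 1. parallel reduction of F1, F2, F3 gives (s^3 - 2*s^2 - 18*s - 17)/(s^3 + 6*s^2 + 11*s + 6)
Step 2. combine F4, F5 in parallel gives (3*s^2 + 3*s + 1)/(3*s - 1)
Step 3. reduce the feedback loop with forward (F1+F2+F3) and return (F4+F5) gives (3*s^4 - 7*s^3 - 52*s^2 - 33*s + 17)/(3*s^5 - 42*s^3 - 80*s^2 - 62*s - 23)
T(s) is the step-3 result (common factors already cancelled). Leading coefficient of the denominator: 3. Divide through by 3 for the monic polynomial.

Hence the answer: s^5 - 14*s^3 - 80*s^2/3 - 62*s/3 - 23/3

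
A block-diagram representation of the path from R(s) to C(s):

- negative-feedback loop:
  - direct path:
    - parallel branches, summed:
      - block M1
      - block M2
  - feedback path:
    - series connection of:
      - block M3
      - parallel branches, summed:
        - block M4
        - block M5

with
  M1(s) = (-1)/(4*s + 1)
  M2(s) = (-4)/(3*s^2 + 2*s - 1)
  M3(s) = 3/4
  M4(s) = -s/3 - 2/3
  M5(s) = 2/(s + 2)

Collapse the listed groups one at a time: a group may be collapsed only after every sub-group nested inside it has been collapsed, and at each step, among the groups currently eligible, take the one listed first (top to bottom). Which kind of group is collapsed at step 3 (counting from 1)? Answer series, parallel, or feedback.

Step 1 - combine M1, M2 in parallel
Step 2 - reduce the parallel group M4, M5
Step 3 - reduce the series chain M3, (M4+M5)
Step 4 - feedback reduction of (M1+M2), (M3*(M4+M5))
So the answer for step 3 is series.

Answer: series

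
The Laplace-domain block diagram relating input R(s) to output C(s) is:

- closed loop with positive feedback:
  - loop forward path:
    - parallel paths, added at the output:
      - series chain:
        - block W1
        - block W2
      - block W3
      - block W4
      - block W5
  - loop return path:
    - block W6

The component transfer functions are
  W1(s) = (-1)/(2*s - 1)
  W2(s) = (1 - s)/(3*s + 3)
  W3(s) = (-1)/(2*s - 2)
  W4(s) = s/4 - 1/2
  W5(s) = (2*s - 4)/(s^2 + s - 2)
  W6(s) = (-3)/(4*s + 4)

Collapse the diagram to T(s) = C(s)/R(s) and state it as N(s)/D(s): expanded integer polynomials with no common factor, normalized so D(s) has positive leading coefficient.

Answer: (24*s^6 + 12*s^5 + 28*s^4 - 308*s^3 - 612*s^2 - 40*s + 224)/(114*s^5 + 231*s^4 - 18*s^3 - 597*s^2 - 246*s + 264)

Working:
Step 1. combine W1, W2 in series = (s - 1)/(6*s^2 + 3*s - 3)
Step 2. reduce the parallel group (W1*W2), W3, W4, W5 = (6*s^5 - 3*s^4 + 10*s^3 - 87*s^2 - 66*s + 56)/(24*s^4 + 36*s^3 - 48*s^2 - 36*s + 24)
Step 3. apply the feedback formula to ((W1*W2)+W3+W4+W5), W6 - this is the overall T(s), already in the required normalized form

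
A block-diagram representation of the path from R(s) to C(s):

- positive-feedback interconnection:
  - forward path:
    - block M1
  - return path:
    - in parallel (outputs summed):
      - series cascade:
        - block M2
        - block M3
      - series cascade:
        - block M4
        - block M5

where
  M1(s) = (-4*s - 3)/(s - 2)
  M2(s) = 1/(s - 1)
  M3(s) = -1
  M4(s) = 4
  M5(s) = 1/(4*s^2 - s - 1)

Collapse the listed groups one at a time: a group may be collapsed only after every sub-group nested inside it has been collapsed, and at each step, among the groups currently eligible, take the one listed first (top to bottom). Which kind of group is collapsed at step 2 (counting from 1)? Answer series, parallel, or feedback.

Answer: series

Working:
[1] multiply M2, M3 (series)
[2] series reduction of M4, M5
[3] add (M2*M3), (M4*M5) (parallel)
[4] reduce the feedback loop with forward M1 and return ((M2*M3)+(M4*M5))
Step 2: series.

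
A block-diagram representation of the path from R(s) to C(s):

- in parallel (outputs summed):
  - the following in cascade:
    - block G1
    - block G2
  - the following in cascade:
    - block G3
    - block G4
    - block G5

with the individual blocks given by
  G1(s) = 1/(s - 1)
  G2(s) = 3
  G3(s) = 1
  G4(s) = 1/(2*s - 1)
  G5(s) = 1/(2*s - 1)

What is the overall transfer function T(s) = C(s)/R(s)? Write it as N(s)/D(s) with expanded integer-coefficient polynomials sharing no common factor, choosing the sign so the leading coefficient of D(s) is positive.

The answer is (12*s^2 - 11*s + 2)/(4*s^3 - 8*s^2 + 5*s - 1).

Reasoning:
(1) combine G1, G2 in series -> 3/(s - 1)
(2) reduce the series chain G3, G4, G5 -> 1/(4*s^2 - 4*s + 1)
(3) combine (G1*G2), (G3*G4*G5) in parallel; the result is T(s) itself (integer coefficients, no common factor, positive leading denominator coefficient)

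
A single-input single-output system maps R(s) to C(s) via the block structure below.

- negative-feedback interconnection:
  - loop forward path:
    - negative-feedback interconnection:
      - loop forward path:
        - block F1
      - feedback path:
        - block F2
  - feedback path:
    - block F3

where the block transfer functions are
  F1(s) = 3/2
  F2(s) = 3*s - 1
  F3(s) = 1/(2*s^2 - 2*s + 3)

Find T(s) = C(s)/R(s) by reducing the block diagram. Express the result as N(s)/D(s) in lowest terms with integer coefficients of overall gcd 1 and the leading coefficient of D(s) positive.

Step 1. collapse the loop (F1 forward, F2 return); result 3/(9*s - 1)
Step 2. collapse the loop ([F1/(1+F1*F2)] forward, F3 return), giving the overall T(s)

Hence the answer: (6*s^2 - 6*s + 9)/(18*s^3 - 20*s^2 + 29*s)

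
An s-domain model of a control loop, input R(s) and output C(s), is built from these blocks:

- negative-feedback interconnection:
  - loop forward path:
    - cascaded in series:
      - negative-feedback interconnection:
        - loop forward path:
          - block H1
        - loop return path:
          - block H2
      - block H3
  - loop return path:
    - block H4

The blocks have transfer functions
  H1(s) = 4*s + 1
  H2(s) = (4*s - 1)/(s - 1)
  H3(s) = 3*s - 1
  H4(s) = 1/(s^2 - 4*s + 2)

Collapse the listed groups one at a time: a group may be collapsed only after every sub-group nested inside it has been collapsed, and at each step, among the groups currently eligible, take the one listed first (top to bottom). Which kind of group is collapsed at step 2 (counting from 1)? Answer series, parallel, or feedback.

1. collapse the loop (H1 forward, H2 return)
2. combine [H1/(1+H1*H2)], H3 in series
3. feedback reduction of ([H1/(1+H1*H2)]*H3), H4
Step 2: series.

Final answer: series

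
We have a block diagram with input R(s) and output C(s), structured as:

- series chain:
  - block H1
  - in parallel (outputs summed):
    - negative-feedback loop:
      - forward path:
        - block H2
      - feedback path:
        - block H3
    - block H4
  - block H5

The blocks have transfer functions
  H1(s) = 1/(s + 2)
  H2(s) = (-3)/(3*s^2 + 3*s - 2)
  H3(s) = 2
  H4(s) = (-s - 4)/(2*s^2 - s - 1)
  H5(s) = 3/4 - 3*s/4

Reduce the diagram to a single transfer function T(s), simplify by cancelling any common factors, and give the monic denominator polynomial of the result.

1. collapse the loop (H2 forward, H3 return); result (-3)/(3*s^2 + 3*s - 8)
2. add [H2/(1+H2*H3)], H4 (parallel); result (-3*s^3 - 21*s^2 - s + 35)/(6*s^4 + 3*s^3 - 22*s^2 + 5*s + 8)
3. series reduction of H1, ([H2/(1+H2*H3)]+H4), H5; result (9*s^3 + 63*s^2 + 3*s - 105)/(24*s^4 + 84*s^3 + 20*s^2 - 136*s - 64)
That last expression is T(s), already simplified. Scaling its denominator by 1/24 (the reciprocal of the leading coefficient) yields the monic denominator.

Answer: s^4 + 7*s^3/2 + 5*s^2/6 - 17*s/3 - 8/3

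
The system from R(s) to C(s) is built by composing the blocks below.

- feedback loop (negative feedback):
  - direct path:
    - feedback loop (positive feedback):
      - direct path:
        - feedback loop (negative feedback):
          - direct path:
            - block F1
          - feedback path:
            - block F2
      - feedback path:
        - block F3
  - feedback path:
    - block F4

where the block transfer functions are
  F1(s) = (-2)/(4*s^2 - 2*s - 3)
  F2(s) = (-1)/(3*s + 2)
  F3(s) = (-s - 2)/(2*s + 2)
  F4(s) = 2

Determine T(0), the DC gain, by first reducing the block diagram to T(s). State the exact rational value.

Reducing step by step:

Step 1 - collapse the loop (F1 forward, F2 return) gives (-6*s - 4)/(12*s^3 + 2*s^2 - 13*s - 4)
Step 2 - reduce the feedback loop with forward [F1/(1+F1*F2)] and return F3 gives (-6*s^2 - 10*s - 4)/(12*s^4 + 14*s^3 - 14*s^2 - 25*s - 8)
Step 3 - apply the feedback formula to [[F1/(1+F1*F2)]/(1-[F1/(1+F1*F2)]*F3)], F4 gives (-6*s^2 - 10*s - 4)/(12*s^4 + 14*s^3 - 26*s^2 - 45*s - 16)
The step-3 result is T(s). Setting s = 0: T(0) = -4/(-16) = 1/4.

Answer: 1/4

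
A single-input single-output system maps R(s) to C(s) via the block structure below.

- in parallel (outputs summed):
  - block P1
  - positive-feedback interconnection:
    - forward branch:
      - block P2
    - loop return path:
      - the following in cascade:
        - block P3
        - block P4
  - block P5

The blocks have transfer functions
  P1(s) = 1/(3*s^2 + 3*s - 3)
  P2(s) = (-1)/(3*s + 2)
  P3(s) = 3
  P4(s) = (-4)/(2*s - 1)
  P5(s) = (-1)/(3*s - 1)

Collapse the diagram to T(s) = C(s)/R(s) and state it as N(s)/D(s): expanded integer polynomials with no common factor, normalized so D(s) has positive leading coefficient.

(1) series reduction of P3, P4; result (-12)/(2*s - 1)
(2) apply the feedback formula to P2, (P3*P4); result (1 - 2*s)/(6*s^2 + s - 14)
(3) add P1, [P2/(1-P2*(P3*P4))], P5 (parallel): this yields T(s), and no further normalization is needed

Answer: (-36*s^4 - 6*s^3 + 84*s^2 - 16*s - 25)/(54*s^5 + 45*s^4 - 192*s^3 - 78*s^2 + 171*s - 42)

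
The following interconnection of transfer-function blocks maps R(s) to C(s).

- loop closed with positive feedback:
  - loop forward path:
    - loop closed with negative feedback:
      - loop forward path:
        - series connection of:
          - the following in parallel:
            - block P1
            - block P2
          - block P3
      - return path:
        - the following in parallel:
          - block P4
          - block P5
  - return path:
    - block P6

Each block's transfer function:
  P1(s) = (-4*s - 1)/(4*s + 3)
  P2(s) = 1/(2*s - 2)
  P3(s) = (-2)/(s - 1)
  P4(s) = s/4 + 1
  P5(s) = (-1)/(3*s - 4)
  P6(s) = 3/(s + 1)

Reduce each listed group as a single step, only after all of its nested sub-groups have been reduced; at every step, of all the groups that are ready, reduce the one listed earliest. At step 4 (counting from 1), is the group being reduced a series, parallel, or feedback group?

(1) combine P1, P2 in parallel
(2) combine (P1+P2), P3 in series
(3) add P4, P5 (parallel)
(4) feedback reduction of ((P1+P2)*P3), (P4+P5)
(5) apply the feedback formula to [((P1+P2)*P3)/(1+((P1+P2)*P3)*(P4+P5))], P6
Step 4: feedback.

Answer: feedback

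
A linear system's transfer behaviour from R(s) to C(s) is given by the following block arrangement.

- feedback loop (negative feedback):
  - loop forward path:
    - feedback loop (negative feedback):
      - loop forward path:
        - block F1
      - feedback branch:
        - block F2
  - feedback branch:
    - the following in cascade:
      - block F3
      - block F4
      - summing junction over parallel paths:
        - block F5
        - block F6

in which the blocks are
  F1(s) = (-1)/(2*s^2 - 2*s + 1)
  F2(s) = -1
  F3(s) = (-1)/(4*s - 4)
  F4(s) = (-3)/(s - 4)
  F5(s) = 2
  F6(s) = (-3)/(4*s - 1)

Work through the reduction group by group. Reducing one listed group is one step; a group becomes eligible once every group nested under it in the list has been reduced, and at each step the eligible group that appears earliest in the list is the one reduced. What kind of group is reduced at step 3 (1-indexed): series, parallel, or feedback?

(1) collapse the loop (F1 forward, F2 return)
(2) parallel reduction of F5, F6
(3) combine F3, F4, (F5+F6) in series
(4) collapse the loop ([F1/(1+F1*F2)] forward, (F3*F4*(F5+F6)) return)
The group at step 3 is a series group.

Final answer: series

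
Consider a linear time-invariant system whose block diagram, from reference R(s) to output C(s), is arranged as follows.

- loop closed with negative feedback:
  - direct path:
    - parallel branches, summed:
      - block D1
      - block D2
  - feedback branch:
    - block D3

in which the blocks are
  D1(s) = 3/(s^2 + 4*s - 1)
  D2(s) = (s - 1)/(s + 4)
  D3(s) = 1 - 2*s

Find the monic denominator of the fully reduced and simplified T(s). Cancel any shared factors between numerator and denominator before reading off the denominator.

First reduce the diagram to T(s).

Step 1 - combine D1, D2 in parallel; result (s^3 + 3*s^2 - 2*s + 13)/(s^3 + 8*s^2 + 15*s - 4)
Step 2 - close the feedback loop around (D1+D2), D3; result (-s^3 - 3*s^2 + 2*s - 13)/(2*s^4 + 4*s^3 - 15*s^2 + 13*s - 9)
No further cancellation is possible in the step-2 result, so that is T(s). Its denominator becomes monic after dividing by the leading coefficient 2.

Answer: s^4 + 2*s^3 - 15*s^2/2 + 13*s/2 - 9/2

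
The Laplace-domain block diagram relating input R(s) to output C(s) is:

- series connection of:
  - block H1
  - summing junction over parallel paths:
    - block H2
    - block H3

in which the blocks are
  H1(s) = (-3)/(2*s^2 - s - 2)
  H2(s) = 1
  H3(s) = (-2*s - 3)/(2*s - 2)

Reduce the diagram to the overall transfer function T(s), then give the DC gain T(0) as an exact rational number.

Step 1: parallel reduction of H2, H3: (-5)/(2*s - 2)
Step 2: series reduction of H1, (H2+H3): 15/(4*s^3 - 6*s^2 - 2*s + 4)
Step 2 gives the overall T(s). Then T(0) = 15/4.

Therefore the answer is 15/4.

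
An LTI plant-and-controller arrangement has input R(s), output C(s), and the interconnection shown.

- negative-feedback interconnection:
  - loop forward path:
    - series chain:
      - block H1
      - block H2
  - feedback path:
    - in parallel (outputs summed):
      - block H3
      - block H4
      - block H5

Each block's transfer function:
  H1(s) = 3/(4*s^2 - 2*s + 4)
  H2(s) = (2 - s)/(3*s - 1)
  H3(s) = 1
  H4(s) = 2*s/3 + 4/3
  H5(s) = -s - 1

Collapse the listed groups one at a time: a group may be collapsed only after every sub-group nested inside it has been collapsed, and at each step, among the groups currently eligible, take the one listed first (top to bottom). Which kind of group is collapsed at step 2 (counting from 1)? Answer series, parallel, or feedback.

Reducing step by step:

Step 1 - reduce the series chain H1, H2
Step 2 - reduce the parallel group H3, H4, H5
Step 3 - close the feedback loop around (H1*H2), (H3+H4+H5)
Step 2: parallel.

Answer: parallel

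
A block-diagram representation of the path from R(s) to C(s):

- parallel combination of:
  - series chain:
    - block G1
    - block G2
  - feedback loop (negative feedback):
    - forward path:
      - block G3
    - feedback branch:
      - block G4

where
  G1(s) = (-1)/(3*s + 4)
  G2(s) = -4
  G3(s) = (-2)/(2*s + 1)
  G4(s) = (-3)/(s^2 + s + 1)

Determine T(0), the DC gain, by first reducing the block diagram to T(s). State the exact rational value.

1. combine G1, G2 in series gives 4/(3*s + 4)
2. apply the feedback formula to G3, G4 gives (-2*s^2 - 2*s - 2)/(2*s^3 + 3*s^2 + 3*s + 7)
3. add (G1*G2), [G3/(1+G3*G4)] (parallel) gives (2*s^3 - 2*s^2 - 2*s + 20)/(6*s^4 + 17*s^3 + 21*s^2 + 33*s + 28)
The step-3 result is T(s). Setting s = 0: T(0) = 20/28 = 5/7.

Hence the answer: 5/7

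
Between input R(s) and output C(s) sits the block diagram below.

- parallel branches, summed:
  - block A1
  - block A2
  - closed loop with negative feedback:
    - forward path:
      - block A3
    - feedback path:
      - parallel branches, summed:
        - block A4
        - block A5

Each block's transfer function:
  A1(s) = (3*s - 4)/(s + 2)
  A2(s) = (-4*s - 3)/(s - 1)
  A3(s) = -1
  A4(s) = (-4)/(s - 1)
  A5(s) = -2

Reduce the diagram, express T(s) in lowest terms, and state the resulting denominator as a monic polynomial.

Reducing step by step:

[1] reduce the parallel group A4, A5: (-2*s - 2)/(s - 1)
[2] collapse the loop (A3 forward, (A4+A5) return): (1 - s)/(3*s + 1)
[3] parallel reduction of A1, A2, [A3/(1+A3*(A4+A5))]: (-4*s^3 - 55*s^2 - 21*s - 4)/(3*s^3 + 4*s^2 - 5*s - 2)
No further cancellation is possible in the step-3 result, so that is T(s). Its denominator becomes monic after dividing by the leading coefficient 3.

Answer: s^3 + 4*s^2/3 - 5*s/3 - 2/3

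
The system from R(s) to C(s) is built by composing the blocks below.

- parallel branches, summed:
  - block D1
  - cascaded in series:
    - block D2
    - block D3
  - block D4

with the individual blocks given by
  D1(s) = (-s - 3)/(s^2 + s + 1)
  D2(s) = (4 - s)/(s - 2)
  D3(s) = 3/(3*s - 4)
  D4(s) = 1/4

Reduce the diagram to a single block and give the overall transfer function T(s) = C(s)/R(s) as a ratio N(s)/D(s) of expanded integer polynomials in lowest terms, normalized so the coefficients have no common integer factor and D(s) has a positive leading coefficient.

The answer is (3*s^4 - 31*s^3 + 41*s^2 + 122*s - 40)/(12*s^4 - 28*s^3 + 4*s^2 - 8*s + 32).

Reasoning:
Step 1: reduce the series chain D2, D3: (12 - 3*s)/(3*s^2 - 10*s + 8)
Step 2: combine D1, (D2*D3), D4 in parallel: this yields T(s), and no further normalization is needed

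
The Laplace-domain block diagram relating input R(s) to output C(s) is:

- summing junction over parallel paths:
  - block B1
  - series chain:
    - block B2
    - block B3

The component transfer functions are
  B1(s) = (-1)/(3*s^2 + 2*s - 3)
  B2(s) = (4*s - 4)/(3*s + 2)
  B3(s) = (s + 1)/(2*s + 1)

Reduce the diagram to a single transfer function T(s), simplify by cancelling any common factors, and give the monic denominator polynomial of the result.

First reduce the diagram to T(s).

Step 1 - cascade B2, B3; result (4*s^2 - 4)/(6*s^2 + 7*s + 2)
Step 2 - add B1, (B2*B3) (parallel); result (12*s^4 + 8*s^3 - 30*s^2 - 15*s + 10)/(18*s^4 + 33*s^3 + 2*s^2 - 17*s - 6)
The result of step 2 is T(s) in lowest terms. Its denominator has leading coefficient 18; dividing the denominator through by 18 makes it monic.

Answer: s^4 + 11*s^3/6 + s^2/9 - 17*s/18 - 1/3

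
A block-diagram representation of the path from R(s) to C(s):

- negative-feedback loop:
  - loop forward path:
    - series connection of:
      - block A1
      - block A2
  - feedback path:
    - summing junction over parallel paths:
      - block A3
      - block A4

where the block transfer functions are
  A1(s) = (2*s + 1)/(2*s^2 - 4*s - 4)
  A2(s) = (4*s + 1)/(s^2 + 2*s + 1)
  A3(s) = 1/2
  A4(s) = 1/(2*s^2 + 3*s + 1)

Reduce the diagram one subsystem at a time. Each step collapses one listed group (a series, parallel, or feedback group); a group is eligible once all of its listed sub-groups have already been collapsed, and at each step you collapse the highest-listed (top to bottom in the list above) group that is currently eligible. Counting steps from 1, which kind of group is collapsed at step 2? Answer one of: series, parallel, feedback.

(1) cascade A1, A2
(2) parallel reduction of A3, A4
(3) collapse the loop ((A1*A2) forward, (A3+A4) return)
At step 2 the group reduced is parallel.

Final answer: parallel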